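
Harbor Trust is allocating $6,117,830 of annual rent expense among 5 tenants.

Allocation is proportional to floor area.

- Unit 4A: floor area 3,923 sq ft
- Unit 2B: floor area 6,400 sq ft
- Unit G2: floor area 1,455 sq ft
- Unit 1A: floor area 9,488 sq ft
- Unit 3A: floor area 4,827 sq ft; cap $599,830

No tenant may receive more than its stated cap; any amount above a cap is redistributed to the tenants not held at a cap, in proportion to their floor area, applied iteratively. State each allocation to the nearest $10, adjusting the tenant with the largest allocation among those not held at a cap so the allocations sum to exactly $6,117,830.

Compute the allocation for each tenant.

Total floor area = 26,093.
Pro-rata shares before constraints: Unit 4A 919,796.39; Unit 2B 1,500,560.00; Unit G2 341,142.94; Unit 1A 2,224,580.20; Unit 3A 1,131,750.49.
Held at cap: Unit 3A ($599,830); balance $5,518,000 reallocated over remaining floor area 21,266.
Shares after redistribution: Unit 4A 1,017,921.28 → $1,017,920; Unit 2B 1,660,641.40 → $1,660,640; Unit G2 377,536.44 → $377,540; Unit 1A 2,461,900.87 → $2,461,900.

Unit 4A: $1,017,920 | Unit 2B: $1,660,640 | Unit G2: $377,540 | Unit 1A: $2,461,900 | Unit 3A: $599,830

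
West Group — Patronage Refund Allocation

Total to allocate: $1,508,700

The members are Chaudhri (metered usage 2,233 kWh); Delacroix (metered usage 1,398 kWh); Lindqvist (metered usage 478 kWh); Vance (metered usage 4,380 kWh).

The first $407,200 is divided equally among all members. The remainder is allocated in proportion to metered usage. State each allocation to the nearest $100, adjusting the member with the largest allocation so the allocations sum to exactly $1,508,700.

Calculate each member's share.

Chaudhri: $391,500 · Delacroix: $283,200 · Lindqvist: $163,800 · Vance: $670,200

First tranche $407,200 split equally: $101,800 each.
Remainder $1,101,500 by metered usage (total 8,489): Chaudhri 289,745.49 → $289,700; Delacroix 181,399.10 → $181,400; Lindqvist 62,023.44 → $62,000; Vance 568,331.96 → $568,300.
Rounding difference +$100 on remainder applied to Vance.
Totals: Chaudhri $101,800 + $289,700 = $391,500; Delacroix $101,800 + $181,400 = $283,200; Lindqvist $101,800 + $62,000 = $163,800; Vance $101,800 + $568,400 = $670,200.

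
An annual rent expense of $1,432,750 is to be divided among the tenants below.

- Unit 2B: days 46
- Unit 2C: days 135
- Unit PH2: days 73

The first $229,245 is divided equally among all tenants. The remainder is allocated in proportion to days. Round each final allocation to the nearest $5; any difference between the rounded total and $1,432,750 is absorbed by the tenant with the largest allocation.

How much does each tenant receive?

Equal tier: $229,245 ÷ 3 = $76,415 apiece.
Remainder $1,203,505 by days (total 254): Unit 2B 217,957.60 → $217,960; Unit 2C 639,658.17 → $639,660; Unit PH2 345,889.23 → $345,890.
Rounding difference −$5 on remainder applied to Unit 2C.
Totals: Unit 2B $76,415 + $217,960 = $294,375; Unit 2C $76,415 + $639,655 = $716,070; Unit PH2 $76,415 + $345,890 = $422,305.

Unit 2B: $294,375 · Unit 2C: $716,070 · Unit PH2: $422,305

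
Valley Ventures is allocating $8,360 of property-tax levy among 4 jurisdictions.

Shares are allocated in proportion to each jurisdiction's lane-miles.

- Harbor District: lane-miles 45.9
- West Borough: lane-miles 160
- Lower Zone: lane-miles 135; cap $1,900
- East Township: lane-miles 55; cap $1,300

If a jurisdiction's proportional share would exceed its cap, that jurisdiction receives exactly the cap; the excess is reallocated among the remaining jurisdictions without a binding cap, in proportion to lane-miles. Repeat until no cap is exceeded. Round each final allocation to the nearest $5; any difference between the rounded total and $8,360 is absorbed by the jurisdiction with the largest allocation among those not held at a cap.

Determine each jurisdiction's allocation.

Sum of lane-miles: 395.9.
Unconstrained shares: Harbor District 969.24; West Borough 3,378.63; Lower Zone 2,850.72; East Township 1,161.40.
Capped: Lower Zone ($1,900); balance $6,460 reallocated over remaining lane-miles 260.9.
Capped: East Township ($1,300); balance $5,160 reallocated over remaining lane-miles 205.9.
Redistributed shares: Harbor District 1,150.29 → $1,150; West Borough 4,009.71 → $4,010.

Harbor District: $1,150 · West Borough: $4,010 · Lower Zone: $1,900 · East Township: $1,300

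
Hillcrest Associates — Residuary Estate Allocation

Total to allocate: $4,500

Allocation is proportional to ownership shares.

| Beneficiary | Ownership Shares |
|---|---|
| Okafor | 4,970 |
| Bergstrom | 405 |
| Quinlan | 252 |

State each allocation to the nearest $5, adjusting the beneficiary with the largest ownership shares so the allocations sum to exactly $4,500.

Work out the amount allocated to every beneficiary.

Combined ownership shares = 4,970 + 405 + 252 = 5,627.
Raw shares: Okafor 3,974.59; Bergstrom 323.88; Quinlan 201.53.
Rounded to nearest $5: Okafor $3,975; Bergstrom $325; Quinlan $200. Sum = $4,500.
Sum already equals the total — no adjustment.

Okafor: $3,975; Bergstrom: $325; Quinlan: $200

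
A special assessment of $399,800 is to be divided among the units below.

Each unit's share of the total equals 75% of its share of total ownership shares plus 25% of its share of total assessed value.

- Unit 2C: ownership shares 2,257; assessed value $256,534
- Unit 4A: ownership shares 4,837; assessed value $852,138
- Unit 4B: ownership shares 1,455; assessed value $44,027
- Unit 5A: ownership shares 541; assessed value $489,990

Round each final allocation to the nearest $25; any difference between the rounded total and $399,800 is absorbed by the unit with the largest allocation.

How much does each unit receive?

Unit 2C: $90,050 | Unit 4A: $211,425 | Unit 4B: $50,675 | Unit 5A: $47,650

Totals — ownership shares 9,090, assessed value 1,642,689.
Combined weights (75% ownership shares + 25% assessed value): Unit 2C 0.2253; Unit 4A 0.5288; Unit 4B 0.1267; Unit 5A 0.1192.
Proportional shares: Unit 2C 90,060.11; Unit 4A 211,405.79; Unit 4B 50,674.63; Unit 5A 47,659.47.
At nearest $25: Unit 2C $90,050; Unit 4A $211,400; Unit 4B $50,675; Unit 5A $47,650. Sum = $399,775.
Difference $399,800 − $399,775 = +$25 applied to largest allocation (Unit 4A): Unit 4A becomes $211,425.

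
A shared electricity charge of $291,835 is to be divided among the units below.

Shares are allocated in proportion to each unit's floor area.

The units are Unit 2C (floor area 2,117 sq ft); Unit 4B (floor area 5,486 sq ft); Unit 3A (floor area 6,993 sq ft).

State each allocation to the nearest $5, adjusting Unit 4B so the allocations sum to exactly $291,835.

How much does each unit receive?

Floor area total: 14,596.
Proportional shares: Unit 2C 2,117/14,596 × $291,835 = 42,327.67; Unit 4B 5,486/14,596 × $291,835 = 109,688.05; Unit 3A 6,993/14,596 × $291,835 = 139,819.28.
Rounded to nearest $5: Unit 2C $42,330; Unit 4B $109,690; Unit 3A $139,820. Sum = $291,840.
Difference $291,835 − $291,840 = −$5 applied to Unit 4B: Unit 4B becomes $109,685.

Unit 2C: $42,330 · Unit 4B: $109,685 · Unit 3A: $139,820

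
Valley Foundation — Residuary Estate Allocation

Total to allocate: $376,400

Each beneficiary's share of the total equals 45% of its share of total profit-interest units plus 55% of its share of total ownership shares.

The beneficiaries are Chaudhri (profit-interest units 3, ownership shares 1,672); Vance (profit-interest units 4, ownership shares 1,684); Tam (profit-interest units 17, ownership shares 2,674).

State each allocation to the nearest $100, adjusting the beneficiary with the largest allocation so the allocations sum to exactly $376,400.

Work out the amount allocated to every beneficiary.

Totals — profit-interest units 24, ownership shares 6,030.
Blended shares (45% profit-interest units + 55% ownership shares): Chaudhri 0.2088; Vance 0.2286; Tam 0.5626.
Unrounded shares: Chaudhri 78,575.06; Vance 86,044.54; Tam 211,780.40.
At nearest $100: Chaudhri $78,600; Vance $86,000; Tam $211,800. Sum = $376,400.
Sum already equals the total — no adjustment.

Chaudhri: $78,600 · Vance: $86,000 · Tam: $211,800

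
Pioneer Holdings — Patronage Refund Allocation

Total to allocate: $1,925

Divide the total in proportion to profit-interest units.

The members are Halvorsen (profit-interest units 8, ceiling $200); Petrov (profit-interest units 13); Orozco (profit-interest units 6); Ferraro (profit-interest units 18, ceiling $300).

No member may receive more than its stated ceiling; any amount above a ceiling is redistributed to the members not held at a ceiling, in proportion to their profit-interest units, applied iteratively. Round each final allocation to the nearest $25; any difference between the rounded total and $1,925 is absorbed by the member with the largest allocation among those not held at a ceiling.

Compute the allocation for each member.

Halvorsen: $200 · Petrov: $975 · Orozco: $450 · Ferraro: $300

Total profit-interest units = 45.
Pro-rata shares before constraints: Halvorsen 342.22; Petrov 556.11; Orozco 256.67; Ferraro 770.00.
Held at cap: Halvorsen ($200), Ferraro ($300); residual $1,425 reallocated over remaining profit-interest units 19.
Redistributed shares: Petrov 975.00 → $975; Orozco 450.00 → $450.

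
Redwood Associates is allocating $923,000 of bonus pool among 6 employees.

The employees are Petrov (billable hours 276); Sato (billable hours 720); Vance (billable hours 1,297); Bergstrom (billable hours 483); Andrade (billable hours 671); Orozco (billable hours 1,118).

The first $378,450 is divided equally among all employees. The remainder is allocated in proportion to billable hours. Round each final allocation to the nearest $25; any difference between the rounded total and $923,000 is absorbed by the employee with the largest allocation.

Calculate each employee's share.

Equal tier: $378,450 ÷ 6 = $63,075 apiece.
Remainder $544,550 by billable hours (total 4,565): Petrov 32,923.50 → $32,925; Sato 85,887.40 → $85,875; Vance 154,716.62 → $154,725; Bergstrom 57,616.13 → $57,625; Andrade 80,042.29 → $80,050; Orozco 133,364.05 → $133,375.
Rounding difference −$25 on remainder applied to Vance.
Totals: Petrov $63,075 + $32,925 = $96,000; Sato $63,075 + $85,875 = $148,950; Vance $63,075 + $154,700 = $217,775; Bergstrom $63,075 + $57,625 = $120,700; Andrade $63,075 + $80,050 = $143,125; Orozco $63,075 + $133,375 = $196,450.

Petrov: $96,000 · Sato: $148,950 · Vance: $217,775 · Bergstrom: $120,700 · Andrade: $143,125 · Orozco: $196,450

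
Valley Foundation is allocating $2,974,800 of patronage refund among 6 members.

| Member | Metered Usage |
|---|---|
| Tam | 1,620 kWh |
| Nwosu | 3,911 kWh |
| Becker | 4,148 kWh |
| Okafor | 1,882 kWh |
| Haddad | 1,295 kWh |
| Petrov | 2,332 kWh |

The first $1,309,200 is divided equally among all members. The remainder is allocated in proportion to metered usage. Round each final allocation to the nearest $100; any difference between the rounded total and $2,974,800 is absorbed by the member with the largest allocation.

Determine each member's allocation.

Equal tier: $1,309,200 ÷ 6 = $218,200 apiece.
Remainder $1,665,600 by metered usage (total 15,188): Tam 177,658.15 → $177,700; Nwosu 428,901.87 → $428,900; Becker 454,892.60 → $454,900; Okafor 206,390.52 → $206,400; Haddad 142,016.86 → $142,000; Petrov 255,740.01 → $255,700.
Totals: Tam $218,200 + $177,700 = $395,900; Nwosu $218,200 + $428,900 = $647,100; Becker $218,200 + $454,900 = $673,100; Okafor $218,200 + $206,400 = $424,600; Haddad $218,200 + $142,000 = $360,200; Petrov $218,200 + $255,700 = $473,900.

Tam: $395,900; Nwosu: $647,100; Becker: $673,100; Okafor: $424,600; Haddad: $360,200; Petrov: $473,900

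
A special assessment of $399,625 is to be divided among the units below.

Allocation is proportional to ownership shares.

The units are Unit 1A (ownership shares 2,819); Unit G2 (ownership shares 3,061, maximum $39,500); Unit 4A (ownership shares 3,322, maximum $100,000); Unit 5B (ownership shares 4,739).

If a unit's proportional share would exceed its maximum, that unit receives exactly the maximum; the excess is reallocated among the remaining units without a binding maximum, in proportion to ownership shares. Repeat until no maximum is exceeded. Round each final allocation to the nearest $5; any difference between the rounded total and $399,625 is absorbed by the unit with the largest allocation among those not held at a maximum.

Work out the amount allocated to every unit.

Unit 1A: $97,020 · Unit G2: $39,500 · Unit 4A: $100,000 · Unit 5B: $163,105

Ownership shares total: 13,941.
Proportional shares (ignoring caps): Unit 1A 80,807.90; Unit G2 87,744.93; Unit 4A 95,226.62; Unit 5B 135,845.55.
Held at cap: Unit G2 ($39,500); residual $360,125 reallocated over remaining ownership shares 10,880.
Held at cap: Unit 4A ($100,000); residual $260,125 reallocated over remaining ownership shares 7,558.
Shares after redistribution: Unit 1A 97,022.01 → $97,020; Unit 5B 163,102.99 → $163,105.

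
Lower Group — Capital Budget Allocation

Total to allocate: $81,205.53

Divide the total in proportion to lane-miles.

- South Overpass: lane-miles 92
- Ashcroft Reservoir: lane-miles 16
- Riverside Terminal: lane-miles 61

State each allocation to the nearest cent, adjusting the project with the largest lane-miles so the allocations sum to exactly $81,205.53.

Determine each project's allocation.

Lane-miles total: 92 + 16 + 61 = 169.
Proportional shares: South Overpass 44,206.5607; Ashcroft Reservoir 7,688.0975; Riverside Terminal 29,310.8718.
At nearest cent: South Overpass $44,206.56; Ashcroft Reservoir $7,688.10; Riverside Terminal $29,310.87. Sum = $81,205.53.
No rounding difference to absorb.

South Overpass: $44,206.56 · Ashcroft Reservoir: $7,688.10 · Riverside Terminal: $29,310.87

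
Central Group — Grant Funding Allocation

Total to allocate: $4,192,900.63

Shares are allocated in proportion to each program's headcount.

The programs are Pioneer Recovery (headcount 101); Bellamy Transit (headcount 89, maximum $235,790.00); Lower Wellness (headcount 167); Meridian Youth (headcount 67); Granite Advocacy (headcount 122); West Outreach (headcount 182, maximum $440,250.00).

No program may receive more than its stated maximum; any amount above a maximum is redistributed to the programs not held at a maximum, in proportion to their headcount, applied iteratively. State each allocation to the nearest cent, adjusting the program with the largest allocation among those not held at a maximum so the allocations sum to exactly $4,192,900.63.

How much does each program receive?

Combined headcount = 728.
Proportional shares (ignoring caps): Pioneer Recovery 581,707.3676; Bellamy Transit 512,593.6210; Lower Wellness 961,832.9742; Meridian Youth 385,885.0855; Granite Advocacy 702,656.4243; West Outreach 1,048,225.1575.
Held at cap: Bellamy Transit ($235,790.00), West Outreach ($440,250.00); residual $3,516,860.63 reallocated over remaining headcount 457.
Shares after redistribution: Pioneer Recovery 777,249.2858 → $777,249.29; Lower Wellness 1,285,154.7598 → $1,285,154.76; Meridian Youth 515,601.0114 → $515,601.01; Granite Advocacy 938,855.5730 → $938,855.57.

Pioneer Recovery: $777,249.29 · Bellamy Transit: $235,790.00 · Lower Wellness: $1,285,154.76 · Meridian Youth: $515,601.01 · Granite Advocacy: $938,855.57 · West Outreach: $440,250.00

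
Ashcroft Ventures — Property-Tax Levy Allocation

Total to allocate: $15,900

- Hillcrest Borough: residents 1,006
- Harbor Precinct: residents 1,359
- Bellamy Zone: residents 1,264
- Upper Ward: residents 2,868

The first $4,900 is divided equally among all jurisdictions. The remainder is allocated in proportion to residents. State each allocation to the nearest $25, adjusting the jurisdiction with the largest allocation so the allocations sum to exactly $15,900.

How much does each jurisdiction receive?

$4,900 shared equally gives $1,225 per jurisdiction.
Remainder $11,000 by residents (total 6,497): Hillcrest Borough 1,703.25 → $1,700; Harbor Precinct 2,300.91 → $2,300; Bellamy Zone 2,140.06 → $2,150; Upper Ward 4,855.78 → $4,850.
Totals: Hillcrest Borough $1,225 + $1,700 = $2,925; Harbor Precinct $1,225 + $2,300 = $3,525; Bellamy Zone $1,225 + $2,150 = $3,375; Upper Ward $1,225 + $4,850 = $6,075.

Hillcrest Borough: $2,925 | Harbor Precinct: $3,525 | Bellamy Zone: $3,375 | Upper Ward: $6,075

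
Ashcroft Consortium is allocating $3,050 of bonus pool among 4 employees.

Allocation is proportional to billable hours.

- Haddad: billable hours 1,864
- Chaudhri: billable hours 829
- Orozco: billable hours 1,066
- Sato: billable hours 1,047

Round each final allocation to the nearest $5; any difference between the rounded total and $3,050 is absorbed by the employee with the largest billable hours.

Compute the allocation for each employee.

Sum of billable hours: 1,864 + 829 + 1,066 + 1,047 = 4,806.
Raw shares: Haddad 1,182.94; Chaudhri 526.10; Orozco 676.51; Sato 664.45.
After rounding ($5): Haddad $1,185; Chaudhri $525; Orozco $675; Sato $665. Sum = $3,050.
No rounding difference to absorb.

Haddad: $1,185 · Chaudhri: $525 · Orozco: $675 · Sato: $665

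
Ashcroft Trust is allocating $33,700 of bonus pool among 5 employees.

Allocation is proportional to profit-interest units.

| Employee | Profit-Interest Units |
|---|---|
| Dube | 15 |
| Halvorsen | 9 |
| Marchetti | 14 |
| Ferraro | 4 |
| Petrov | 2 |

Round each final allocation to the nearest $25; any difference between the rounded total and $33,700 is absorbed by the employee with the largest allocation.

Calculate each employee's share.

Total profit-interest units = 44.
Unrounded shares: Dube 15/44 × $33,700 = 11,488.64; Halvorsen 9/44 × $33,700 = 6,893.18; Marchetti 14/44 × $33,700 = 10,722.73; Ferraro 4/44 × $33,700 = 3,063.64; Petrov 2/44 × $33,700 = 1,531.82.
After rounding ($25): Dube $11,500; Halvorsen $6,900; Marchetti $10,725; Ferraro $3,075; Petrov $1,525. Sum = $33,725.
Difference $33,700 − $33,725 = −$25 applied to largest allocation (Dube): Dube becomes $11,475.

Dube: $11,475; Halvorsen: $6,900; Marchetti: $10,725; Ferraro: $3,075; Petrov: $1,525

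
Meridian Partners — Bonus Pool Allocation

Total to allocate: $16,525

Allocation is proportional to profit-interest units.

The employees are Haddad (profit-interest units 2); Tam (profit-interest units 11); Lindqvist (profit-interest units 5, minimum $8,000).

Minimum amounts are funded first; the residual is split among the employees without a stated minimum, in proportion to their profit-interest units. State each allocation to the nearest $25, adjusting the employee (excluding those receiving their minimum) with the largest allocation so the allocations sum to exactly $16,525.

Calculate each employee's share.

Minimums first: Lindqvist $8,000. Residual $8,525.
Residual split over remaining profit-interest units 13: Haddad 1,311.54 → $1,300; Tam 7,213.46 → $7,225.

Haddad: $1,300 | Tam: $7,225 | Lindqvist: $8,000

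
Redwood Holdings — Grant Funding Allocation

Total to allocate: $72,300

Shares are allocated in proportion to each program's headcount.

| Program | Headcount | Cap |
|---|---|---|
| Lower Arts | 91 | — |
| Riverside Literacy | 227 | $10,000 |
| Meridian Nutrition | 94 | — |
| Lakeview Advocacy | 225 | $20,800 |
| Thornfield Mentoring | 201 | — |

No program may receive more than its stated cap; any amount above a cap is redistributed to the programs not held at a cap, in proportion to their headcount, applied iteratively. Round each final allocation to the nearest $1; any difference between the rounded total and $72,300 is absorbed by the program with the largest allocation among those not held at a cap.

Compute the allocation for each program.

Lower Arts: $9,784; Riverside Literacy: $10,000; Meridian Nutrition: $10,106; Lakeview Advocacy: $20,800; Thornfield Mentoring: $21,610

Sum of headcount: 838.
Unconstrained shares: Lower Arts 7,851.19; Riverside Literacy 19,584.84; Meridian Nutrition 8,110.02; Lakeview Advocacy 19,412.29; Thornfield Mentoring 17,341.65.
Cap binds for Riverside Literacy ($10,000); residual $62,300 reallocated over remaining headcount 611.
Cap binds for Lakeview Advocacy ($20,800); residual $41,500 reallocated over remaining headcount 386.
Redistributed shares: Lower Arts 9,783.68 → $9,784; Meridian Nutrition 10,106.22 → $10,106; Thornfield Mentoring 21,610.10 → $21,610.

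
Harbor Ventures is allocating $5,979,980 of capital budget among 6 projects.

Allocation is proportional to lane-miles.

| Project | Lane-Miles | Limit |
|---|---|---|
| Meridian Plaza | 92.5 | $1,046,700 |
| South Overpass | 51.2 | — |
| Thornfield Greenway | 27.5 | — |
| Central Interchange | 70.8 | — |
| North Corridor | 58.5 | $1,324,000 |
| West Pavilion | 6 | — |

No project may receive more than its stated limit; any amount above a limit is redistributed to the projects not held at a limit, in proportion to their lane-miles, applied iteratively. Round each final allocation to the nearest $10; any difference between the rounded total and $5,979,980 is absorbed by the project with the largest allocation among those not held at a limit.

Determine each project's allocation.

Meridian Plaza: $1,046,700; South Overpass: $1,188,390; Thornfield Greenway: $638,300; Central Interchange: $1,643,330; North Corridor: $1,324,000; West Pavilion: $139,260

Combined lane-miles = 306.5.
Pro-rata shares before constraints: Meridian Plaza 1,804,724.80; South Overpass 998,939.56; Thornfield Greenway 536,539.80; Central Interchange 1,381,346.11; North Corridor 1,141,366.49; West Pavilion 117,063.23.
Held at cap: Meridian Plaza ($1,046,700); remaining pool $4,933,280 reallocated over remaining lane-miles 214.
Held at cap: North Corridor ($1,324,000); remaining pool $3,609,280 reallocated over remaining lane-miles 155.5.
Shares after redistribution: South Overpass 1,188,393.16 → $1,188,390; Thornfield Greenway 638,297.11 → $638,300; Central Interchange 1,643,324.91 → $1,643,320; West Pavilion 139,264.82 → $139,260.
Rounding difference +$10 applied to Central Interchange → $1,643,330.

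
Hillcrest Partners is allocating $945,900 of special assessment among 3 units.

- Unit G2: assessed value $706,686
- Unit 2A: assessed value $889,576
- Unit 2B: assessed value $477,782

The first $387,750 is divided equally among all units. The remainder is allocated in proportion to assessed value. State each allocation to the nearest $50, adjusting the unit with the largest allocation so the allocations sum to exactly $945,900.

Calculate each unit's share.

Unit G2: $319,450 | Unit 2A: $368,600 | Unit 2B: $257,850

Equal tier: $387,750 ÷ 3 = $129,250 apiece.
Remainder $558,150 by assessed value (total 2,074,044): Unit G2 190,177.64 → $190,200; Unit 2A 239,395.52 → $239,400; Unit 2B 128,576.84 → $128,600.
Rounding difference −$50 on remainder applied to Unit 2A.
Totals: Unit G2 $129,250 + $190,200 = $319,450; Unit 2A $129,250 + $239,350 = $368,600; Unit 2B $129,250 + $128,600 = $257,850.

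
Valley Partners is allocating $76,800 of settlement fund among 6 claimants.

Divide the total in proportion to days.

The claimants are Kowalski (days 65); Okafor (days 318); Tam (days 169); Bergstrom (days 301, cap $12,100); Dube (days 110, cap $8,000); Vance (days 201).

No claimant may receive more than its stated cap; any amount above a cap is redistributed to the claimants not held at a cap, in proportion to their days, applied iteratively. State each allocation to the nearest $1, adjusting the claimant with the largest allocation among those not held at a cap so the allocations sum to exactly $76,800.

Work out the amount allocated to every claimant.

Kowalski: $4,894; Okafor: $23,946; Tam: $12,725; Bergstrom: $12,100; Dube: $8,000; Vance: $15,135

Sum of days: 1,164.
Proportional shares (ignoring caps): Kowalski 4,288.66; Okafor 20,981.44; Tam 11,150.52; Bergstrom 19,859.79; Dube 7,257.73; Vance 13,261.86.
Held at cap: Bergstrom ($12,100); residual $64,700 reallocated over remaining days 863.
Held at cap: Dube ($8,000); residual $56,700 reallocated over remaining days 753.
Shares after redistribution: Kowalski 4,894.42 → $4,894; Okafor 23,945.02 → $23,945; Tam 12,725.498 → $12,725; Vance 15,135.06 → $15,135.
Rounding difference +$1 applied to Okafor → $23,946.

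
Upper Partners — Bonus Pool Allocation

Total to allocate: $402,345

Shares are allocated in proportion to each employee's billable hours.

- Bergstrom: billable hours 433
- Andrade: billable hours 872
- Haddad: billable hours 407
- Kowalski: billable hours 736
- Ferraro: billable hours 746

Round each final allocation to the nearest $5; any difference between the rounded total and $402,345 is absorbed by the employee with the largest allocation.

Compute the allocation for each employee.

Bergstrom: $54,545 · Andrade: $109,840 · Haddad: $51,270 · Kowalski: $92,715 · Ferraro: $93,975

Billable hours total: 3,194.
Raw shares: Bergstrom 433/3,194 × $402,345 = 54,544.58; Andrade 872/3,194 × $402,345 = 109,844.97; Haddad 407/3,194 × $402,345 = 51,269.38; Kowalski 736/3,194 × $402,345 = 92,713.19; Ferraro 746/3,194 × $402,345 = 93,972.88.
At nearest $5: Bergstrom $54,545; Andrade $109,845; Haddad $51,270; Kowalski $92,715; Ferraro $93,975. Sum = $402,350.
Difference $402,345 − $402,350 = −$5 applied to largest allocation (Andrade): Andrade becomes $109,840.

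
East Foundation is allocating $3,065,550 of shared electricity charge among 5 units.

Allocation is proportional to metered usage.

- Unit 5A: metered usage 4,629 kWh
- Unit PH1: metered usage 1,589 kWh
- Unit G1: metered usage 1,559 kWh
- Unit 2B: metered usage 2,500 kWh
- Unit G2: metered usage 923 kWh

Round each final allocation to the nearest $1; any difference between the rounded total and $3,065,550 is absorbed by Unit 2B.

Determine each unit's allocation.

Total metered usage = 11,200.
Pro-rata amounts: Unit 5A 4,629/11,200 × $3,065,550 = 1,267,002.76; Unit PH1 1,589/11,200 × $3,065,550 = 434,924.91; Unit G1 1,559/11,200 × $3,065,550 = 426,713.61; Unit 2B 2,500/11,200 × $3,065,550 = 684,274.55; Unit G2 923/11,200 × $3,065,550 = 252,634.17.
After rounding ($1): Unit 5A $1,267,003; Unit PH1 $434,925; Unit G1 $426,714; Unit 2B $684,275; Unit G2 $252,634. Sum = $3,065,551.
Difference $3,065,550 − $3,065,551 = −$1 applied to Unit 2B: Unit 2B becomes $684,274.

Unit 5A: $1,267,003 · Unit PH1: $434,925 · Unit G1: $426,714 · Unit 2B: $684,274 · Unit G2: $252,634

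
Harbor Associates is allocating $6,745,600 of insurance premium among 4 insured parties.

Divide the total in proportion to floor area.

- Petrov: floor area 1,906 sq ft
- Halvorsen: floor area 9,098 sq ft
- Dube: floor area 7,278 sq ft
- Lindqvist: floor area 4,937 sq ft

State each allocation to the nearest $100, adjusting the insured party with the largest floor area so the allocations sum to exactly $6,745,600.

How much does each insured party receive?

Petrov: $553,700; Halvorsen: $2,643,200; Dube: $2,114,400; Lindqvist: $1,434,300

Combined floor area = 1,906 + 9,098 + 7,278 + 4,937 = 23,219.
Unrounded shares: Petrov 553,732.44; Halvorsen 2,643,157.28; Dube 2,114,409.61; Lindqvist 1,434,300.67.
After rounding ($100): Petrov $553,700; Halvorsen $2,643,200; Dube $2,114,400; Lindqvist $1,434,300. Sum = $6,745,600.
No rounding difference to absorb.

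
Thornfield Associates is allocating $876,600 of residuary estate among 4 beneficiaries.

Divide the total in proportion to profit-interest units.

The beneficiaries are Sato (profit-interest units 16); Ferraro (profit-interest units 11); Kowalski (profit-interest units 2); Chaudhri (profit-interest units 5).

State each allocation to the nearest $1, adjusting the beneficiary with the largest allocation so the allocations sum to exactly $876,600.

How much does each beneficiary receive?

Sato: $412,517 | Ferraro: $283,606 | Kowalski: $51,565 | Chaudhri: $128,912

Sum of profit-interest units: 34.
Unrounded shares: Sato 16/34 × $876,600 = 412,517.65; Ferraro 11/34 × $876,600 = 283,605.88; Kowalski 2/34 × $876,600 = 51,564.71; Chaudhri 5/34 × $876,600 = 128,911.76.
At nearest $1: Sato $412,518; Ferraro $283,606; Kowalski $51,565; Chaudhri $128,912. Sum = $876,601.
Difference $876,600 − $876,601 = −$1 applied to largest allocation (Sato): Sato becomes $412,517.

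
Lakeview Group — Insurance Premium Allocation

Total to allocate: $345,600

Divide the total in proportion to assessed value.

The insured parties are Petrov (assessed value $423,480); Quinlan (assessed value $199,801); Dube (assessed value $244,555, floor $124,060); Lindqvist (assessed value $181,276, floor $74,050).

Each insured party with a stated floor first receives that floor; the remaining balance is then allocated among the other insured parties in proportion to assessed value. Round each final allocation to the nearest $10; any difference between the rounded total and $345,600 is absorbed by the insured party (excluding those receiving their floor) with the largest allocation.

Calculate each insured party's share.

Petrov: $100,210; Quinlan: $47,280; Dube: $124,060; Lindqvist: $74,050

Minimums first: Dube $124,060; Lindqvist $74,050. Balance $147,490.
Balance split over remaining assessed value 623,281: Petrov 100,210.12 → $100,210; Quinlan 47,279.88 → $47,280.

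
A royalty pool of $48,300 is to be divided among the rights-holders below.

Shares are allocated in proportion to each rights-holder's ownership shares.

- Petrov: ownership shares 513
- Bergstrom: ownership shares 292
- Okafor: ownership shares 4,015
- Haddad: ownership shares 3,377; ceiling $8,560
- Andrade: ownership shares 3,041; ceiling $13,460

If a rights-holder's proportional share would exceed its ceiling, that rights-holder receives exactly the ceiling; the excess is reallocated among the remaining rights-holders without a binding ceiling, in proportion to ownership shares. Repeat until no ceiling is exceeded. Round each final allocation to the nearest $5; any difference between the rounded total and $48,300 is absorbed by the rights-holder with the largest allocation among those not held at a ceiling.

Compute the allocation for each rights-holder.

Petrov: $2,795 · Bergstrom: $1,590 · Okafor: $21,895 · Haddad: $8,560 · Andrade: $13,460

Ownership shares total: 11,238.
Pro-rata shares before constraints: Petrov 2,204.83; Bergstrom 1,254.99; Okafor 17,256.14; Haddad 14,514.07; Andrade 13,069.97.
Held at cap: Haddad ($8,560); balance $39,740 reallocated over remaining ownership shares 7,861.
Held at cap: Andrade ($13,460); balance $26,280 reallocated over remaining ownership shares 4,820.
Shares after redistribution: Petrov 2,797.02 → $2,795; Bergstrom 1,592.07 → $1,590; Okafor 21,890.91 → $21,890.
Rounding difference +$5 applied to Okafor → $21,895.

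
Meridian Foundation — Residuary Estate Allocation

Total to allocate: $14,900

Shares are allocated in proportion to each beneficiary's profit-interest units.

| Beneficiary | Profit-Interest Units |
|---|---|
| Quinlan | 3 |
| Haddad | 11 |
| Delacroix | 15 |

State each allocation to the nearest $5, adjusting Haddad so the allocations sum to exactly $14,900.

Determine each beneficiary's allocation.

Quinlan: $1,540; Haddad: $5,655; Delacroix: $7,705

Profit-interest units total: 29.
Raw shares: Quinlan 3/29 × $14,900 = 1,541.38; Haddad 11/29 × $14,900 = 5,651.72; Delacroix 15/29 × $14,900 = 7,706.90.
Rounded to nearest $5: Quinlan $1,540; Haddad $5,650; Delacroix $7,705. Sum = $14,895.
Difference $14,900 − $14,895 = +$5 applied to Haddad: Haddad becomes $5,655.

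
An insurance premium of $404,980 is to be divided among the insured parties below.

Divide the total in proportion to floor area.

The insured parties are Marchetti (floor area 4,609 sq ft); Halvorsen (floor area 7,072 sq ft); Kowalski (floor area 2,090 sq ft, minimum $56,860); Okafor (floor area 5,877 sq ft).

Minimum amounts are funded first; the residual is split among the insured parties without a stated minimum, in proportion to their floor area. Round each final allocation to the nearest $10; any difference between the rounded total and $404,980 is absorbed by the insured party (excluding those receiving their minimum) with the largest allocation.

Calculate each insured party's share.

Guaranteed amounts: Kowalski $56,860. Residual $348,120.
Residual split over remaining floor area 17,558: Marchetti 91,382.00 → $91,380; Halvorsen 140,215.55 → $140,220; Okafor 116,522.45 → $116,520.

Marchetti: $91,380 · Halvorsen: $140,220 · Kowalski: $56,860 · Okafor: $116,520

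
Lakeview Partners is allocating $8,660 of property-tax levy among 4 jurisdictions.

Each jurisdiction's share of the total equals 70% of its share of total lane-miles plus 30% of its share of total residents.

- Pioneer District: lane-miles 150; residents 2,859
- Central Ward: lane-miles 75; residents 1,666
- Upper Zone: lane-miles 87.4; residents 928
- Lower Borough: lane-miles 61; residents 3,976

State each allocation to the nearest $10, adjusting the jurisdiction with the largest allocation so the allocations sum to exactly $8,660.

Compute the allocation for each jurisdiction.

Pioneer District: $3,220; Central Ward: $1,680; Upper Zone: $1,670; Lower Borough: $2,090

Lane-miles total 373.4; residents total 9,429.
Blended shares (70% lane-miles + 30% residents): Pioneer District 0.3722; Central Ward 0.1936; Upper Zone 0.1934; Lower Borough 0.2409.
Raw shares: Pioneer District 3,222.94; Central Ward 1,676.63; Upper Zone 1,674.60; Lower Borough 2,085.83.
After rounding ($10): Pioneer District $3,220; Central Ward $1,680; Upper Zone $1,670; Lower Borough $2,090. Sum = $8,660.
Rounded total matches; no reconciliation needed.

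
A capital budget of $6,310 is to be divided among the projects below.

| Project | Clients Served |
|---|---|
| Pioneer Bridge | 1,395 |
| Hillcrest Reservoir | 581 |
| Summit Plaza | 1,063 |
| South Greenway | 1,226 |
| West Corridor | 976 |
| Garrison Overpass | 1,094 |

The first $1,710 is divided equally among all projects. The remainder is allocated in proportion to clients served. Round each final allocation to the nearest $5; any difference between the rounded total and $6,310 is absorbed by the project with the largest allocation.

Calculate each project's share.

First tranche $1,710 split equally: $285 each.
Remainder $4,600 by clients served (total 6,335): Pioneer Bridge 1,012.94 → $1,015; Hillcrest Reservoir 421.88 → $420; Summit Plaza 771.87 → $770; South Greenway 890.23 → $890; West Corridor 708.70 → $710; Garrison Overpass 794.38 → $795.
Totals: Pioneer Bridge $285 + $1,015 = $1,300; Hillcrest Reservoir $285 + $420 = $705; Summit Plaza $285 + $770 = $1,055; South Greenway $285 + $890 = $1,175; West Corridor $285 + $710 = $995; Garrison Overpass $285 + $795 = $1,080.

Pioneer Bridge: $1,300 · Hillcrest Reservoir: $705 · Summit Plaza: $1,055 · South Greenway: $1,175 · West Corridor: $995 · Garrison Overpass: $1,080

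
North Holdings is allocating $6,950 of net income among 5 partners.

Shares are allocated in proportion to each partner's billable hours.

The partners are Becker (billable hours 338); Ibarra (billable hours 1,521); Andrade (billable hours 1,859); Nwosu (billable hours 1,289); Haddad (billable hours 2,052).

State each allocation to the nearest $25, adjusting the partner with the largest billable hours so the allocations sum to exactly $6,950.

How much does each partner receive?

Becker: $325; Ibarra: $1,500; Andrade: $1,825; Nwosu: $1,275; Haddad: $2,025

Total billable hours = 338 + 1,521 + 1,859 + 1,289 + 2,052 = 7,059.
Pro-rata amounts: Becker 332.78; Ibarra 1,497.51; Andrade 1,830.29; Nwosu 1,269.10; Haddad 2,020.31.
Rounded to nearest $25: Becker $325; Ibarra $1,500; Andrade $1,825; Nwosu $1,275; Haddad $2,025. Sum = $6,950.
No rounding difference to absorb.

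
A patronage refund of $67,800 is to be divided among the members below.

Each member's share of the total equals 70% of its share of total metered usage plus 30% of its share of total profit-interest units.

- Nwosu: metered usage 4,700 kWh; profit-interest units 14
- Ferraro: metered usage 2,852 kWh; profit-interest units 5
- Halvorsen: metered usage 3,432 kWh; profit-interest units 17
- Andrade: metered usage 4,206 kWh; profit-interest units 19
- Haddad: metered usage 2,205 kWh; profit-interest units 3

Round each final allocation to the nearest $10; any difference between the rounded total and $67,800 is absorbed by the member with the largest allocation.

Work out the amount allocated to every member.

Nwosu: $17,730 | Ferraro: $9,530 | Halvorsen: $15,330 | Andrade: $18,140 | Haddad: $7,070

Metered usage total 17,395; profit-interest units total 58.
Blended shares (70% metered usage + 30% profit-interest units): Nwosu 0.2615; Ferraro 0.1406; Halvorsen 0.2260; Andrade 0.2675; Haddad 0.1042.
Proportional shares: Nwosu 17,733.00; Ferraro 9,534.76; Halvorsen 15,325.49; Andrade 18,138.63; Haddad 7,068.13.
Rounded to nearest $10: Nwosu $17,730; Ferraro $9,530; Halvorsen $15,330; Andrade $18,140; Haddad $7,070. Sum = $67,800.
No rounding difference to absorb.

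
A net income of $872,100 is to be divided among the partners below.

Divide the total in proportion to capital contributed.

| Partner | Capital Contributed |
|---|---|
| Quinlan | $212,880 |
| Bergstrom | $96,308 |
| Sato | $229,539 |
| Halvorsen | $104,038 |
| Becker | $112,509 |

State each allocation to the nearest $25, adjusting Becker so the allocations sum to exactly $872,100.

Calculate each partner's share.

Sum of capital contributed: 755,274.
Unrounded shares: Quinlan 212,880/755,274 × $872,100 = 245,808.34; Bergstrom 96,308/755,274 × $872,100 = 111,204.95; Sato 229,539/755,274 × $872,100 = 265,044.16; Halvorsen 104,038/755,274 × $872,100 = 120,130.63; Becker 112,509/755,274 × $872,100 = 129,911.92.
At nearest $25: Quinlan $245,800; Bergstrom $111,200; Sato $265,050; Halvorsen $120,125; Becker $129,900. Sum = $872,075.
Difference $872,100 − $872,075 = +$25 applied to Becker: Becker becomes $129,925.

Quinlan: $245,800 | Bergstrom: $111,200 | Sato: $265,050 | Halvorsen: $120,125 | Becker: $129,925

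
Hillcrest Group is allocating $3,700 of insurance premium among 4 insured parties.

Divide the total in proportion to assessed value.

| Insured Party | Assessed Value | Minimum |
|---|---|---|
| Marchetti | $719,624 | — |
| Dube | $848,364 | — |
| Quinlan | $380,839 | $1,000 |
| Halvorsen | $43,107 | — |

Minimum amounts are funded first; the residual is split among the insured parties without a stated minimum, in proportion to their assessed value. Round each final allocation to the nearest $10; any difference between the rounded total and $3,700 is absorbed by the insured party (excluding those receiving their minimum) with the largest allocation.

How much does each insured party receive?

Minimums first: Quinlan $1,000. Balance $2,700.
Balance split over remaining assessed value 1,611,095: Marchetti 1,206.00 → $1,210; Dube 1,421.76 → $1,420; Halvorsen 72.24 → $70.

Marchetti: $1,210 · Dube: $1,420 · Quinlan: $1,000 · Halvorsen: $70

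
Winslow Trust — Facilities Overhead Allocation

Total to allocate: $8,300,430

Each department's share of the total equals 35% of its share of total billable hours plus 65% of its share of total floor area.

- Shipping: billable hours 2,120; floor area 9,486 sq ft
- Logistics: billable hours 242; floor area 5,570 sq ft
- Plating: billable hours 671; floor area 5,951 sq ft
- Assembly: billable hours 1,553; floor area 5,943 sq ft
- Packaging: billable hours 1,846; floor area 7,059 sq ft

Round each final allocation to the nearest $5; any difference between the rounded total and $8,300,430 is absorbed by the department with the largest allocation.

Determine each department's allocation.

Shipping: $2,462,425 | Logistics: $992,945 | Plating: $1,247,155 | Assembly: $1,644,260 | Packaging: $1,953,645

Billable hours total 6,432; floor area total 34,009.
Composite weights (35% billable hours + 65% floor area): Shipping 0.2967; Logistics 0.1196; Plating 0.1503; Assembly 0.1981; Packaging 0.2354.
Proportional shares: Shipping 2,462,428.01; Logistics 992,944.31; Plating 1,247,154.21; Assembly 1,644,259.25; Packaging 1,953,644.22.
After rounding ($5): Shipping $2,462,430; Logistics $992,945; Plating $1,247,155; Assembly $1,644,260; Packaging $1,953,645. Sum = $8,300,435.
Difference $8,300,430 − $8,300,435 = −$5 applied to largest allocation (Shipping): Shipping becomes $2,462,425.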